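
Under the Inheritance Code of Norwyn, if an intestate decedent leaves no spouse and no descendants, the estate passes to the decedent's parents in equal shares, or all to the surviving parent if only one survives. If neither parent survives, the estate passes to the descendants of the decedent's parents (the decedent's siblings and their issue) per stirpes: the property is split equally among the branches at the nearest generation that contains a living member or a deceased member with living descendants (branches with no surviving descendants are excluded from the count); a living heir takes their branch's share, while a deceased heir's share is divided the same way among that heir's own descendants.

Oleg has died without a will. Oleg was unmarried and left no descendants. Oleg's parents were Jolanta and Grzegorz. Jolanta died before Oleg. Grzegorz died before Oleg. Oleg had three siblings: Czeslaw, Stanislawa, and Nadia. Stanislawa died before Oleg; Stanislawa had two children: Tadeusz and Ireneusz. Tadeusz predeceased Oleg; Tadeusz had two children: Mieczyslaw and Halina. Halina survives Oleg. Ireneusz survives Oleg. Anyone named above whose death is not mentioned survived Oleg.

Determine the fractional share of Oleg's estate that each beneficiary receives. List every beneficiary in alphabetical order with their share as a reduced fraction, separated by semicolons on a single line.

Neither parent survives and there are no descendants, so the estate passes to Oleg's siblings and their issue per stirpes.
The estate is divided into 3 equal shares of 1/3 among Czeslaw, Stanislawa, Nadia.
Czeslaw is living and takes 1/3.
Stanislawa predeceased; the 1/3 allotted to Stanislawa's branch passes to Stanislawa's issue by representation.
The 1/3 is divided into 2 equal shares of 1/6 among Tadeusz, Ireneusz.
Tadeusz predeceased; the 1/6 allotted to Tadeusz's branch passes to Tadeusz's issue by representation.
The 1/6 is divided into 2 equal shares of 1/12 among Mieczyslaw, Halina.
Mieczyslaw is living and takes 1/12.
Halina is living and takes 1/12.
Ireneusz is living and takes 1/6.
Nadia is living and takes 1/3.

Czeslaw 1/3; Halina 1/12; Ireneusz 1/6; Mieczyslaw 1/12; Nadia 1/3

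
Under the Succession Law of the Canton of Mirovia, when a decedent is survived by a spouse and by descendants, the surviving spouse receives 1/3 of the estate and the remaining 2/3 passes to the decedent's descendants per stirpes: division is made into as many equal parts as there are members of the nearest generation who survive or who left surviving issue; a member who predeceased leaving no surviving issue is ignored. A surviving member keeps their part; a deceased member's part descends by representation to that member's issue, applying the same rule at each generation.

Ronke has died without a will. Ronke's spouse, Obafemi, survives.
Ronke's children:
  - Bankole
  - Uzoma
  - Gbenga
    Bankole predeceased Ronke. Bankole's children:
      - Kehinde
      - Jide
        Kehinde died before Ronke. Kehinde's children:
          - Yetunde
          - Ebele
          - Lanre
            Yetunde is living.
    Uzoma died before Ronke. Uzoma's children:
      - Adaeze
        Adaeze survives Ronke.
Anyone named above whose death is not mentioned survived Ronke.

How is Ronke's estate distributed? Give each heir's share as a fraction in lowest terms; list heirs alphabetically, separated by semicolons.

Obafemi, as surviving spouse, takes 1/3.
The remaining 2/3 passes to Ronke's descendants per stirpes.
The 2/3 is divided into 3 equal shares of 2/9 among Bankole, Uzoma, Gbenga.
Bankole predeceased; the 2/9 allotted to Bankole's branch passes to Bankole's issue by representation.
The 2/9 is divided into 2 equal shares of 1/9 among Kehinde, Jide.
Kehinde predeceased; the 1/9 allotted to Kehinde's branch passes to Kehinde's issue by representation.
The 1/9 is divided into 3 equal shares of 1/27 among Yetunde, Ebele, Lanre.
Yetunde is living and takes 1/27.
Ebele is living and takes 1/27.
Lanre is living and takes 1/27.
Jide is living and takes 1/9.
Uzoma predeceased; the 2/9 allotted to Uzoma's branch passes to Uzoma's issue by representation.
Adaeze is the sole taker at this level and receives the full 2/9.
Gbenga is living and takes 2/9.

Adaeze 2/9; Ebele 1/27; Gbenga 2/9; Jide 1/9; Lanre 1/27; Obafemi 1/3; Yetunde 1/27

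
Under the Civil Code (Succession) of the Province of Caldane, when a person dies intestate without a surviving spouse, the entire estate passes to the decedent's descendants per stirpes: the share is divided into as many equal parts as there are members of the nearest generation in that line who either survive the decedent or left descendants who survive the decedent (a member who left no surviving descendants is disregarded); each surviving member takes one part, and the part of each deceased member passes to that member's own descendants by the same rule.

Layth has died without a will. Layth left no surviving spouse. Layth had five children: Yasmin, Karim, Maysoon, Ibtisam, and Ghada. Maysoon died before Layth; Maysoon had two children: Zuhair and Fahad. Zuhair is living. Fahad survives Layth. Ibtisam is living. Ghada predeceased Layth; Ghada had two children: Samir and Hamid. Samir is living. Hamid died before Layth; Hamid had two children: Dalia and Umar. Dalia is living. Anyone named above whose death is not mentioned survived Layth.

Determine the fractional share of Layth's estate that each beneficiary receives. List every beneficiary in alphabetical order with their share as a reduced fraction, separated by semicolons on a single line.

Dalia 1/20; Fahad 1/10; Ibtisam 1/5; Karim 1/5; Samir 1/10; Umar 1/20; Yasmin 1/5; Zuhair 1/10

There is no surviving spouse, so the entire estate passes to Layth's descendants per stirpes.
The estate is divided into 5 equal shares of 1/5 among Yasmin, Karim, Maysoon, Ibtisam, Ghada.
Yasmin is living and takes 1/5.
Karim is living and takes 1/5.
Maysoon predeceased; the 1/5 allotted to Maysoon's branch passes to Maysoon's issue by representation.
The 1/5 is divided into 2 equal shares of 1/10 among Zuhair, Fahad.
Zuhair is living and takes 1/10.
Fahad is living and takes 1/10.
Ibtisam is living and takes 1/5.
Ghada predeceased; the 1/5 allotted to Ghada's branch passes to Ghada's issue by representation.
The 1/5 is divided into 2 equal shares of 1/10 among Samir, Hamid.
Samir is living and takes 1/10.
Hamid predeceased; the 1/10 allotted to Hamid's branch passes to Hamid's issue by representation.
The 1/10 is divided into 2 equal shares of 1/20 among Dalia, Umar.
Dalia is living and takes 1/20.
Umar is living and takes 1/20.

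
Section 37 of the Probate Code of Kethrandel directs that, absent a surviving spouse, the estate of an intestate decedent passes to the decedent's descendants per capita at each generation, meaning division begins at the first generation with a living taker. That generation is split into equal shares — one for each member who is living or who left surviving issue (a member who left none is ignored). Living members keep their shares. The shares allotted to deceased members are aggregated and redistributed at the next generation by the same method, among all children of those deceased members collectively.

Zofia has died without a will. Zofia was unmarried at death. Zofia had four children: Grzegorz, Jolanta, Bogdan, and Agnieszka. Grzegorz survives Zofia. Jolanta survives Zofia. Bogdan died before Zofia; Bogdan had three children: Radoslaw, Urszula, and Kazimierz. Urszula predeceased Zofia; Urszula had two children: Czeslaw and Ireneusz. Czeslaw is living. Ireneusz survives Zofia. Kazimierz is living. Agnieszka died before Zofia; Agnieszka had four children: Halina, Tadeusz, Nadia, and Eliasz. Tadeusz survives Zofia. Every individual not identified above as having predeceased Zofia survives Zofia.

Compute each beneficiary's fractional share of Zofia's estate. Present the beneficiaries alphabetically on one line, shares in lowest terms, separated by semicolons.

There is no surviving spouse, so the entire estate passes to Zofia's descendants per capita at each generation.
At generation 1 (Grzegorz, Jolanta, Bogdan, Agnieszka) there are 4 shares of (1)/4 = 1/4 each.
Living: Grzegorz and Jolanta — each takes 1/4.
Deceased: Bogdan and Agnieszka. Their combined 1/2 is pooled and carried to generation 2.
At generation 2 (Radoslaw, Urszula, Kazimierz, Halina, Tadeusz, Nadia, Eliasz) there are 7 shares of (1/2)/7 = 1/14 each.
Living: Radoslaw, Kazimierz, Halina, Tadeusz, Nadia, and Eliasz — each takes 1/14.
Deceased: Urszula. That 1/14 share is carried to generation 3.
At generation 3 (Czeslaw, Ireneusz) there are 2 shares of (1/14)/2 = 1/28 each.
Living: Czeslaw and Ireneusz — each takes 1/28.

Czeslaw 1/28; Eliasz 1/14; Grzegorz 1/4; Halina 1/14; Ireneusz 1/28; Jolanta 1/4; Kazimierz 1/14; Nadia 1/14; Radoslaw 1/14; Tadeusz 1/14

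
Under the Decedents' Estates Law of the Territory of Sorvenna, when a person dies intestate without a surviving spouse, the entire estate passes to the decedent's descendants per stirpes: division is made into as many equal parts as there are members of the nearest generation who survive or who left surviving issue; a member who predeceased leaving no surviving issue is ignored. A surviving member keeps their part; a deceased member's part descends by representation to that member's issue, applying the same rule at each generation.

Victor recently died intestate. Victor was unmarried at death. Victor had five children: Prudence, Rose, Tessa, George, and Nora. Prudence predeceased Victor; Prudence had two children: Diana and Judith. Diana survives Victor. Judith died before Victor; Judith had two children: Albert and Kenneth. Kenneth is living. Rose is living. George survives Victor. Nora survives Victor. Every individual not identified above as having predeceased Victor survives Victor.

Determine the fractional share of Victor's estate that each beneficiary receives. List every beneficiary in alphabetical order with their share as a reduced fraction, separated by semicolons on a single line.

There is no surviving spouse, so the entire estate passes to Victor's descendants per stirpes.
The estate is divided into 5 equal shares of 1/5 among Prudence, Rose, Tessa, George, Nora.
Prudence predeceased; the 1/5 allotted to Prudence's branch passes to Prudence's issue by representation.
The 1/5 is divided into 2 equal shares of 1/10 among Diana, Judith.
Diana is living and takes 1/10.
Judith predeceased; the 1/10 allotted to Judith's branch passes to Judith's issue by representation.
The 1/10 is divided into 2 equal shares of 1/20 among Albert, Kenneth.
Albert is living and takes 1/20.
Kenneth is living and takes 1/20.
Rose is living and takes 1/5.
Tessa is living and takes 1/5.
George is living and takes 1/5.
Nora is living and takes 1/5.

Albert 1/20; Diana 1/10; George 1/5; Kenneth 1/20; Nora 1/5; Rose 1/5; Tessa 1/5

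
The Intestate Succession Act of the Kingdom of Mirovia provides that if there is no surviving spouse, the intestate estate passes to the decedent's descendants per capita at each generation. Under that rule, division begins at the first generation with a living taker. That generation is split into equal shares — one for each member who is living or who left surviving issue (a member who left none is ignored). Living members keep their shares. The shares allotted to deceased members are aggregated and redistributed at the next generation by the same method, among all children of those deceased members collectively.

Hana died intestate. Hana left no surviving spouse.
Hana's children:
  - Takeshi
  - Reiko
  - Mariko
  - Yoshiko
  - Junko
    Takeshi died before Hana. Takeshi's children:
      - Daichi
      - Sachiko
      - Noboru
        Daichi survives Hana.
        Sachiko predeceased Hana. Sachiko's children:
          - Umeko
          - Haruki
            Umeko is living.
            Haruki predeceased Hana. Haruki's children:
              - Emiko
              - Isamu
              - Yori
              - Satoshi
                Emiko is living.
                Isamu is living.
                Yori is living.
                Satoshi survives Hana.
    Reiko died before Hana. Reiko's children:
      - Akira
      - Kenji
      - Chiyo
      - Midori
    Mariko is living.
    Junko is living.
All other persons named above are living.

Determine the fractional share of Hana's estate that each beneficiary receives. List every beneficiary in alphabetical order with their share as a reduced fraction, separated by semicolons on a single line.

There is no surviving spouse, so the entire estate passes to Hana's descendants per capita at each generation.
At generation 1 (Takeshi, Reiko, Mariko, Yoshiko, Junko) there are 5 shares of (1)/5 = 1/5 each.
Living: Mariko, Yoshiko, and Junko — each takes 1/5.
Deceased: Takeshi and Reiko. Their combined 2/5 is pooled and carried to generation 2.
At generation 2 (Daichi, Sachiko, Noboru, Akira, Kenji, Chiyo, Midori) there are 7 shares of (2/5)/7 = 2/35 each.
Living: Daichi, Noboru, Akira, Kenji, Chiyo, and Midori — each takes 2/35.
Deceased: Sachiko. That 2/35 share is carried to generation 3.
At generation 3 (Umeko, Haruki) there are 2 shares of (2/35)/2 = 1/35 each.
Living: Umeko — each takes 1/35.
Deceased: Haruki. That 1/35 share is carried to generation 4.
At generation 4 (Emiko, Isamu, Yori, Satoshi) there are 4 shares of (1/35)/4 = 1/140 each.
Living: Emiko, Isamu, Yori, and Satoshi — each takes 1/140.

Akira 2/35; Chiyo 2/35; Daichi 2/35; Emiko 1/140; Isamu 1/140; Junko 1/5; Kenji 2/35; Mariko 1/5; Midori 2/35; Noboru 2/35; Satoshi 1/140; Umeko 1/35; Yori 1/140; Yoshiko 1/5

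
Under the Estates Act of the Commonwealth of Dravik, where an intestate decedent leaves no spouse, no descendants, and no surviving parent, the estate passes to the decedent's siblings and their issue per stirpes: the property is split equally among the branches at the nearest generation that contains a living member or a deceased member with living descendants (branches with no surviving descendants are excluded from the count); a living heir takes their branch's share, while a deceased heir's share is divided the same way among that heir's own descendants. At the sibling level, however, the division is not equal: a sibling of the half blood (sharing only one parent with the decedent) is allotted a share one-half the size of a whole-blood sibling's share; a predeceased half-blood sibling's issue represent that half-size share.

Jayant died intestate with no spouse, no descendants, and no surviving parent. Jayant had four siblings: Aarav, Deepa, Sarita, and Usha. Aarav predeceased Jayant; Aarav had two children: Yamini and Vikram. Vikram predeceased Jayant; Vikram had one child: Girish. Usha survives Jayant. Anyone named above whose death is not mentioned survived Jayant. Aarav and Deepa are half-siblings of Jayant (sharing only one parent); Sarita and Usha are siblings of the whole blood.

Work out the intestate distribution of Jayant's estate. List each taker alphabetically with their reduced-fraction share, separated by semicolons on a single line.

Deepa 1/6; Girish 1/12; Sarita 1/3; Usha 1/3; Yamini 1/12

No spouse, descendants, or parent survives, so the estate passes to Jayant's siblings per stirpes.
Half-blood siblings count for one-half the weight of whole-blood siblings at the initial division.
Dividing 1 in proportion to weights (total weight 3): Aarav (weight 1/2) → 1/6; Deepa (weight 1/2) → 1/6; Sarita (weight 1) → 1/3; Usha (weight 1) → 1/3.
Aarav predeceased; the 1/6 allotted to Aarav's branch passes to Aarav's issue by representation.
The 1/6 is divided into 2 equal shares of 1/12 among Yamini, Vikram.
Yamini is living and takes 1/12.
Vikram predeceased; the 1/12 allotted to Vikram's branch passes to Vikram's issue by representation.
Girish is the sole taker at this level and receives the full 1/12.
Deepa is living and takes 1/6.
Sarita is living and takes 1/3.
Usha is living and takes 1/3.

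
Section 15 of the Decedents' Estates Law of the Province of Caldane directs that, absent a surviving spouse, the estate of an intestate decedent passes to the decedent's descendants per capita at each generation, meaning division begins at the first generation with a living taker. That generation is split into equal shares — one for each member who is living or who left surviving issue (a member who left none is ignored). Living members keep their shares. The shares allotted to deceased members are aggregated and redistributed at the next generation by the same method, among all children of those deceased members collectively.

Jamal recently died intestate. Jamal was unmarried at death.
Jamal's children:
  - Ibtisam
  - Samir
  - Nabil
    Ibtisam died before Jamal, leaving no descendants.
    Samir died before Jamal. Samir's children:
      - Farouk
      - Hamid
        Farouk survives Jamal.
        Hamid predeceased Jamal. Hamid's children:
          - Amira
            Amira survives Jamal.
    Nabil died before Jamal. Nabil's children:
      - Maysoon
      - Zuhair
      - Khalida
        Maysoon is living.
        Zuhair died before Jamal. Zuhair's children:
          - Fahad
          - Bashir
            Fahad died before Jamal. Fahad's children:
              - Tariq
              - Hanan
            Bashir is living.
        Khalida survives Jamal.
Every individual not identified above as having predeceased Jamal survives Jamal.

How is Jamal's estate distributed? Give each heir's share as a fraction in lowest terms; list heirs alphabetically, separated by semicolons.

Amira 2/15; Bashir 2/15; Farouk 1/5; Hanan 1/15; Khalida 1/5; Maysoon 1/5; Tariq 1/15

There is no surviving spouse, so the entire estate passes to Jamal's descendants per capita at each generation.
No one at generation 1 (Samir, Nabil) is living; moving to the next generation.
At generation 2 (Farouk, Hamid, Maysoon, Zuhair, Khalida) there are 5 shares of (1)/5 = 1/5 each.
Living: Farouk, Maysoon, and Khalida — each takes 1/5.
Deceased: Hamid and Zuhair. Their combined 2/5 is pooled and carried to generation 3.
At generation 3 (Amira, Fahad, Bashir) there are 3 shares of (2/5)/3 = 2/15 each.
Living: Amira and Bashir — each takes 2/15.
Deceased: Fahad. That 2/15 share is carried to generation 4.
At generation 4 (Tariq, Hanan) there are 2 shares of (2/15)/2 = 1/15 each.
Living: Tariq and Hanan — each takes 1/15.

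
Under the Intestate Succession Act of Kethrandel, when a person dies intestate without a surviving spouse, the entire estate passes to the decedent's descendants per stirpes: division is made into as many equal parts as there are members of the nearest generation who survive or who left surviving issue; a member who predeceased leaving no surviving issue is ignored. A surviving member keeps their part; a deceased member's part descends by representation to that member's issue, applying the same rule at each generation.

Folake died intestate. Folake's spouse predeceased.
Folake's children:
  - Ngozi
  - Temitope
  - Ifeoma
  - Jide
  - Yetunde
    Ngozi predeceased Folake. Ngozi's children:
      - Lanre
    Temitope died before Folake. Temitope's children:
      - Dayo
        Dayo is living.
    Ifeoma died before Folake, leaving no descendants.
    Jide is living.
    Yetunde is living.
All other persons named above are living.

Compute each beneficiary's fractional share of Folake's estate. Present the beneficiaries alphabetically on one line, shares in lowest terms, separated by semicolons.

There is no surviving spouse, so the entire estate passes to Folake's descendants per stirpes.
Ifeoma left no surviving issue, so that branch lapses and is disregarded.
The estate is divided into 4 equal shares of 1/4 among Ngozi, Temitope, Jide, Yetunde.
Ngozi predeceased; the 1/4 allotted to Ngozi's branch passes to Ngozi's issue by representation.
Lanre is the sole taker at this level and receives the full 1/4.
Temitope predeceased; the 1/4 allotted to Temitope's branch passes to Temitope's issue by representation.
Dayo is the sole taker at this level and receives the full 1/4.
Jide is living and takes 1/4.
Yetunde is living and takes 1/4.

Dayo 1/4; Jide 1/4; Lanre 1/4; Yetunde 1/4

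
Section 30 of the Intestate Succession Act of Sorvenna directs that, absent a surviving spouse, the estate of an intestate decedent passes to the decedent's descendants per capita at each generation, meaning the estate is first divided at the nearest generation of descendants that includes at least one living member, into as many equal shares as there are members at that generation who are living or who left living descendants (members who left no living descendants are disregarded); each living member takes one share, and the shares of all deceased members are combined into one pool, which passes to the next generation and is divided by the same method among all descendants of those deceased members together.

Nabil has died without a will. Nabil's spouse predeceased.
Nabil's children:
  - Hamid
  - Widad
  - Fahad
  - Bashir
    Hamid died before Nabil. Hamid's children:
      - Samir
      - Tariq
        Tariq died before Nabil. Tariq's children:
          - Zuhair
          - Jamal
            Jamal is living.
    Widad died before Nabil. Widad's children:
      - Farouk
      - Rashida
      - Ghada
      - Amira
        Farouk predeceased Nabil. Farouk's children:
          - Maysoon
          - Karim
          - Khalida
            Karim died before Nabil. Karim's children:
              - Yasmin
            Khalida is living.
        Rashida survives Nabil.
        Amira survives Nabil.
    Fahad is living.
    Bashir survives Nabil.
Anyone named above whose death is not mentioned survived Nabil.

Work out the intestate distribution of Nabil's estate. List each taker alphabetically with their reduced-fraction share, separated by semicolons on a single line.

There is no surviving spouse, so the entire estate passes to Nabil's descendants per capita at each generation.
At generation 1 (Hamid, Widad, Fahad, Bashir) there are 4 shares of (1)/4 = 1/4 each.
Living: Fahad and Bashir — each takes 1/4.
Deceased: Hamid and Widad. Their combined 1/2 is pooled and carried to generation 2.
At generation 2 (Samir, Tariq, Farouk, Rashida, Ghada, Amira) there are 6 shares of (1/2)/6 = 1/12 each.
Living: Samir, Rashida, Ghada, and Amira — each takes 1/12.
Deceased: Tariq and Farouk. Their combined 1/6 is pooled and carried to generation 3.
At generation 3 (Zuhair, Jamal, Maysoon, Karim, Khalida) there are 5 shares of (1/6)/5 = 1/30 each.
Living: Zuhair, Jamal, Maysoon, and Khalida — each takes 1/30.
Deceased: Karim. That 1/30 share is carried to generation 4.
At generation 4 (Yasmin) there are 1 shares of (1/30)/1 = 1/30 each.
Living: Yasmin — each takes 1/30.

Amira 1/12; Bashir 1/4; Fahad 1/4; Ghada 1/12; Jamal 1/30; Khalida 1/30; Maysoon 1/30; Rashida 1/12; Samir 1/12; Yasmin 1/30; Zuhair 1/30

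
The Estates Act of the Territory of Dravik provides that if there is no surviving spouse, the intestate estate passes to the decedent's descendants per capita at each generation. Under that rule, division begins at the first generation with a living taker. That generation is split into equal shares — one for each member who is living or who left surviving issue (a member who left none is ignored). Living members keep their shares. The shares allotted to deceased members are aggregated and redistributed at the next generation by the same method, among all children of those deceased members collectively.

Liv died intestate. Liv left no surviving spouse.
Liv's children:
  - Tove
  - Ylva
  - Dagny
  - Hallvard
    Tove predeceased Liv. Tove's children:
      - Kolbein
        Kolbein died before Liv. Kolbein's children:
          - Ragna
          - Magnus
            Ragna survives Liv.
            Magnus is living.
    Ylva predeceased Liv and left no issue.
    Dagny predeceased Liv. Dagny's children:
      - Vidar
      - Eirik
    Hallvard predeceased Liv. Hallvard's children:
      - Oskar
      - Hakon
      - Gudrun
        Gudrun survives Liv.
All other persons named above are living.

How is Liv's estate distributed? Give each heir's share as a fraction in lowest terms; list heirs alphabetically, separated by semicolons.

Eirik 1/6; Gudrun 1/6; Hakon 1/6; Magnus 1/12; Oskar 1/6; Ragna 1/12; Vidar 1/6

There is no surviving spouse, so the entire estate passes to Liv's descendants per capita at each generation.
No one at generation 1 (Tove, Dagny, Hallvard) is living; moving to the next generation.
At generation 2 (Kolbein, Vidar, Eirik, Oskar, Hakon, Gudrun) there are 6 shares of (1)/6 = 1/6 each.
Living: Vidar, Eirik, Oskar, Hakon, and Gudrun — each takes 1/6.
Deceased: Kolbein. That 1/6 share is carried to generation 3.
At generation 3 (Ragna, Magnus) there are 2 shares of (1/6)/2 = 1/12 each.
Living: Ragna and Magnus — each takes 1/12.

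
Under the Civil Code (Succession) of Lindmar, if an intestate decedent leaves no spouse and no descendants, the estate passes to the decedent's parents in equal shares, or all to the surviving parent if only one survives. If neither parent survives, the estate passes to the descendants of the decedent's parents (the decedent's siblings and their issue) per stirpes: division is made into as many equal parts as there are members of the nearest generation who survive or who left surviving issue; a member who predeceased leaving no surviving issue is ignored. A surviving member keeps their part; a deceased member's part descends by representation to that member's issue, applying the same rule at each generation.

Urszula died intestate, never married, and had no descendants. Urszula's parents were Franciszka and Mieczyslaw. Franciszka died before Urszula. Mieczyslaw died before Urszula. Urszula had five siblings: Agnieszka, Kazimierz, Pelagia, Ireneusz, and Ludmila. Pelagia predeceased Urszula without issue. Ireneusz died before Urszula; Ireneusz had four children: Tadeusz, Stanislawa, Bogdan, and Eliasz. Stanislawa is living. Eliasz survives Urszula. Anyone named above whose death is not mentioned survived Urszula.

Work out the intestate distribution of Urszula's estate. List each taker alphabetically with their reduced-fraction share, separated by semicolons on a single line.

Neither parent survives and there are no descendants, so the estate passes to Urszula's siblings and their issue per stirpes.
Pelagia left no surviving issue, so that branch lapses and is disregarded.
The estate is divided into 4 equal shares of 1/4 among Agnieszka, Kazimierz, Ireneusz, Ludmila.
Agnieszka is living and takes 1/4.
Kazimierz is living and takes 1/4.
Ireneusz predeceased; the 1/4 allotted to Ireneusz's branch passes to Ireneusz's issue by representation.
The 1/4 is divided into 4 equal shares of 1/16 among Tadeusz, Stanislawa, Bogdan, Eliasz.
Tadeusz is living and takes 1/16.
Stanislawa is living and takes 1/16.
Bogdan is living and takes 1/16.
Eliasz is living and takes 1/16.
Ludmila is living and takes 1/4.

Agnieszka 1/4; Bogdan 1/16; Eliasz 1/16; Kazimierz 1/4; Ludmila 1/4; Stanislawa 1/16; Tadeusz 1/16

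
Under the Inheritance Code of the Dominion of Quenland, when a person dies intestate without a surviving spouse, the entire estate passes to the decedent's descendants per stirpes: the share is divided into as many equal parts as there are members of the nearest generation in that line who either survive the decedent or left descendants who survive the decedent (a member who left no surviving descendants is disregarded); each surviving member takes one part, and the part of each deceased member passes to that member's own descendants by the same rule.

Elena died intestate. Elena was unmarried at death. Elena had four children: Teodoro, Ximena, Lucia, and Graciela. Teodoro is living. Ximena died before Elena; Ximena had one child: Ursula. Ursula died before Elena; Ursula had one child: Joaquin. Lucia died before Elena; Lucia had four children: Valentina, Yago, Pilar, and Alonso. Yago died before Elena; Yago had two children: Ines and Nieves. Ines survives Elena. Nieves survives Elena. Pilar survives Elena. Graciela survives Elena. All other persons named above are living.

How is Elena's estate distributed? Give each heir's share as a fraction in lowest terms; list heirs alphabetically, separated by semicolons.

Alonso 1/16; Graciela 1/4; Ines 1/32; Joaquin 1/4; Nieves 1/32; Pilar 1/16; Teodoro 1/4; Valentina 1/16

There is no surviving spouse, so the entire estate passes to Elena's descendants per stirpes.
The estate is divided into 4 equal shares of 1/4 among Teodoro, Ximena, Lucia, Graciela.
Teodoro is living and takes 1/4.
Ximena predeceased; the 1/4 allotted to Ximena's branch passes to Ximena's issue by representation.
Ursula's line is the sole branch at this level, so the full 1/4 passes to Ursula's issue by representation.
Joaquin is the sole taker at this level and receives the full 1/4.
Lucia predeceased; the 1/4 allotted to Lucia's branch passes to Lucia's issue by representation.
The 1/4 is divided into 4 equal shares of 1/16 among Valentina, Yago, Pilar, Alonso.
Valentina is living and takes 1/16.
Yago predeceased; the 1/16 allotted to Yago's branch passes to Yago's issue by representation.
The 1/16 is divided into 2 equal shares of 1/32 among Ines, Nieves.
Ines is living and takes 1/32.
Nieves is living and takes 1/32.
Pilar is living and takes 1/16.
Alonso is living and takes 1/16.
Graciela is living and takes 1/4.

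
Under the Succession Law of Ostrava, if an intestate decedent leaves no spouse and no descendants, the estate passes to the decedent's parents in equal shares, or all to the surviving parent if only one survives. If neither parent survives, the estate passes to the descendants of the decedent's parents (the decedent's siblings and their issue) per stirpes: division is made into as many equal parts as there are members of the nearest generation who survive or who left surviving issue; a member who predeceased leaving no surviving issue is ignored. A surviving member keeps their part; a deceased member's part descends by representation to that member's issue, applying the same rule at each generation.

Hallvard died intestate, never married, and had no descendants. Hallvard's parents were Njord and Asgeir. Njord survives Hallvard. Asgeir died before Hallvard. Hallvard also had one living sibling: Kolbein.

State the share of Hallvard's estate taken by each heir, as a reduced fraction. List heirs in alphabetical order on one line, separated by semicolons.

Njord 1

Only one parent, Njord, survives, so Njord takes the entire estate. The siblings take nothing because a surviving parent has priority.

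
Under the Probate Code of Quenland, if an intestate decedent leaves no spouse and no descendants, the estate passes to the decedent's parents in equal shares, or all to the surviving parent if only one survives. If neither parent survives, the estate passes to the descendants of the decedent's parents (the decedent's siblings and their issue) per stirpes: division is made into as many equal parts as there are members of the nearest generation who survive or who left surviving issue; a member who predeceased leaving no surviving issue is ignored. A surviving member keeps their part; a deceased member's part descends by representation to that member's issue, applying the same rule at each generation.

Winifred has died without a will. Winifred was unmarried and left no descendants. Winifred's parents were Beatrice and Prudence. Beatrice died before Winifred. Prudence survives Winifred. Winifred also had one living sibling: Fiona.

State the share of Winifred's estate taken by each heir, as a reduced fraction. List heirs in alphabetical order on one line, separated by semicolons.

Only one parent, Prudence, survives, so Prudence takes the entire estate. The siblings take nothing because a surviving parent has priority.

Prudence 1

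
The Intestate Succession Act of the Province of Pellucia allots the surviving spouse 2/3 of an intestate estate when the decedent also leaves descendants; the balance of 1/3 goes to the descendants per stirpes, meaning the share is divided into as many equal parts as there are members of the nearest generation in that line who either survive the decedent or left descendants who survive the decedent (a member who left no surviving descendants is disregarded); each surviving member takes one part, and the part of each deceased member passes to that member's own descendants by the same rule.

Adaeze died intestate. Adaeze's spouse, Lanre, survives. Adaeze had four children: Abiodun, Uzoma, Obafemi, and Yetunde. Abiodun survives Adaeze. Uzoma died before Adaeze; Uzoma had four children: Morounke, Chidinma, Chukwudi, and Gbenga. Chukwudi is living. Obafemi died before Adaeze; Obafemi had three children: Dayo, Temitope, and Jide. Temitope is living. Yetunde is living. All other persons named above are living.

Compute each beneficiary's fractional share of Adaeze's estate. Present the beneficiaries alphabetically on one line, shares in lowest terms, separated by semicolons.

Lanre, as surviving spouse, takes 2/3.
The remaining 1/3 passes to Adaeze's descendants per stirpes.
The 1/3 is divided into 4 equal shares of 1/12 among Abiodun, Uzoma, Obafemi, Yetunde.
Abiodun is living and takes 1/12.
Uzoma predeceased; the 1/12 allotted to Uzoma's branch passes to Uzoma's issue by representation.
The 1/12 is divided into 4 equal shares of 1/48 among Morounke, Chidinma, Chukwudi, Gbenga.
Morounke is living and takes 1/48.
Chidinma is living and takes 1/48.
Chukwudi is living and takes 1/48.
Gbenga is living and takes 1/48.
Obafemi predeceased; the 1/12 allotted to Obafemi's branch passes to Obafemi's issue by representation.
The 1/12 is divided into 3 equal shares of 1/36 among Dayo, Temitope, Jide.
Dayo is living and takes 1/36.
Temitope is living and takes 1/36.
Jide is living and takes 1/36.
Yetunde is living and takes 1/12.

Abiodun 1/12; Chidinma 1/48; Chukwudi 1/48; Dayo 1/36; Gbenga 1/48; Jide 1/36; Lanre 2/3; Morounke 1/48; Temitope 1/36; Yetunde 1/12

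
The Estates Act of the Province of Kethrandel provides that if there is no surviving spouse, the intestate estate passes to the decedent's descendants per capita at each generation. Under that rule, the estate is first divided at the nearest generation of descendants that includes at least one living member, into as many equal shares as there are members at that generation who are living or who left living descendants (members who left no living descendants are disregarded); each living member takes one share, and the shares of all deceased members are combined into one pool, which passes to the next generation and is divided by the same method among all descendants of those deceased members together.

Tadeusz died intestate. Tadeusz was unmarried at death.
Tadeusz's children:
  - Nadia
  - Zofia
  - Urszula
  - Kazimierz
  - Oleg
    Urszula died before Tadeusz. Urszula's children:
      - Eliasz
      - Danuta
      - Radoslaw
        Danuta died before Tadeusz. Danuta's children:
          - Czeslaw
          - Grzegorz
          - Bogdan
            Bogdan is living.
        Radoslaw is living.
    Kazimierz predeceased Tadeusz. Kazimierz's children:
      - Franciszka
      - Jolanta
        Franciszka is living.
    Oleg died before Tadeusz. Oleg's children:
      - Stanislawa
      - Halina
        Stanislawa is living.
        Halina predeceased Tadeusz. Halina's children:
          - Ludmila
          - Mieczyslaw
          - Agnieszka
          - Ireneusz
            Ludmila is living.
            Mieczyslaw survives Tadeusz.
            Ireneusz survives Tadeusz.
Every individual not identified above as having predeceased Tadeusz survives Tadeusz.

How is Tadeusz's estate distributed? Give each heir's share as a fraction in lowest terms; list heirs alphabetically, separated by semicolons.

There is no surviving spouse, so the entire estate passes to Tadeusz's descendants per capita at each generation.
At generation 1 (Nadia, Zofia, Urszula, Kazimierz, Oleg) there are 5 shares of (1)/5 = 1/5 each.
Living: Nadia and Zofia — each takes 1/5.
Deceased: Urszula, Kazimierz, and Oleg. Their combined 3/5 is pooled and carried to generation 2.
At generation 2 (Eliasz, Danuta, Radoslaw, Franciszka, Jolanta, Stanislawa, Halina) there are 7 shares of (3/5)/7 = 3/35 each.
Living: Eliasz, Radoslaw, Franciszka, Jolanta, and Stanislawa — each takes 3/35.
Deceased: Danuta and Halina. Their combined 6/35 is pooled and carried to generation 3.
At generation 3 (Czeslaw, Grzegorz, Bogdan, Ludmila, Mieczyslaw, Agnieszka, Ireneusz) there are 7 shares of (6/35)/7 = 6/245 each.
Living: Czeslaw, Grzegorz, Bogdan, Ludmila, Mieczyslaw, Agnieszka, and Ireneusz — each takes 6/245.

Agnieszka 6/245; Bogdan 6/245; Czeslaw 6/245; Eliasz 3/35; Franciszka 3/35; Grzegorz 6/245; Ireneusz 6/245; Jolanta 3/35; Ludmila 6/245; Mieczyslaw 6/245; Nadia 1/5; Radoslaw 3/35; Stanislawa 3/35; Zofia 1/5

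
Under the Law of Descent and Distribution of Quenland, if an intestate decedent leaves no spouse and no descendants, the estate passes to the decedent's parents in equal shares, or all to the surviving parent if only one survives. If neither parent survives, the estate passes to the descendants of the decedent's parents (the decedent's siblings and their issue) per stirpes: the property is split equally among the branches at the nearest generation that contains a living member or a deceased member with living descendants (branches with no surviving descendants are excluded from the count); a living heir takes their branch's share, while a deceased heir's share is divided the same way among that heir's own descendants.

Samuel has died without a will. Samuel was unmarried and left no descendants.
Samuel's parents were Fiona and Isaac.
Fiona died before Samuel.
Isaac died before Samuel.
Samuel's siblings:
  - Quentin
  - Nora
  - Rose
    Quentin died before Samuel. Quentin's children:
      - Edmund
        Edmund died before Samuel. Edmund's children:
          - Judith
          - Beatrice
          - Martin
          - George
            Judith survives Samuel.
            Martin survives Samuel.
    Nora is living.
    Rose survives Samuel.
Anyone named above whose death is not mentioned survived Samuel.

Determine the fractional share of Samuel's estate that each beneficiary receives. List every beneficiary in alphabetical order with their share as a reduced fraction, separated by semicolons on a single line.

Neither parent survives and there are no descendants, so the estate passes to Samuel's siblings and their issue per stirpes.
The estate is divided into 3 equal shares of 1/3 among Quentin, Nora, Rose.
Quentin predeceased; the 1/3 allotted to Quentin's branch passes to Quentin's issue by representation.
Edmund's line is the sole branch at this level, so the full 1/3 passes to Edmund's issue by representation.
The 1/3 is divided into 4 equal shares of 1/12 among Judith, Beatrice, Martin, George.
Judith is living and takes 1/12.
Beatrice is living and takes 1/12.
Martin is living and takes 1/12.
George is living and takes 1/12.
Nora is living and takes 1/3.
Rose is living and takes 1/3.

Beatrice 1/12; George 1/12; Judith 1/12; Martin 1/12; Nora 1/3; Rose 1/3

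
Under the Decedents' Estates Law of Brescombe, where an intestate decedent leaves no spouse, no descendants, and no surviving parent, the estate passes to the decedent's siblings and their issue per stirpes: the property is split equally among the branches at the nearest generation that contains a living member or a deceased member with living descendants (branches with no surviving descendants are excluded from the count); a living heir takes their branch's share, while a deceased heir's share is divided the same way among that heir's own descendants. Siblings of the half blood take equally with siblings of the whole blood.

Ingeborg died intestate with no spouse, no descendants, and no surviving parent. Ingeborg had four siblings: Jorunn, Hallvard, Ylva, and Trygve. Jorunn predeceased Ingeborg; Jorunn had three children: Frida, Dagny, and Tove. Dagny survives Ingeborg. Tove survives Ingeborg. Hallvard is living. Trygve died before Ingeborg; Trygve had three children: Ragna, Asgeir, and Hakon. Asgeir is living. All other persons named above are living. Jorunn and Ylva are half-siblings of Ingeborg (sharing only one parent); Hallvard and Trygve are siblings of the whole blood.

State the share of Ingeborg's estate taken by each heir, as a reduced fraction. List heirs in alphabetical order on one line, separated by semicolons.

Asgeir 1/12; Dagny 1/12; Frida 1/12; Hakon 1/12; Hallvard 1/4; Ragna 1/12; Tove 1/12; Ylva 1/4

No spouse, descendants, or parent survives, so the estate passes to Ingeborg's siblings per stirpes.
Half-blood and whole-blood siblings take equally under the stated rule.
The estate is divided into 4 equal shares of 1/4 among Jorunn, Hallvard, Ylva, Trygve.
Jorunn predeceased; the 1/4 allotted to Jorunn's branch passes to Jorunn's issue by representation.
The 1/4 is divided into 3 equal shares of 1/12 among Frida, Dagny, Tove.
Frida is living and takes 1/12.
Dagny is living and takes 1/12.
Tove is living and takes 1/12.
Hallvard is living and takes 1/4.
Ylva is living and takes 1/4.
Trygve predeceased; the 1/4 allotted to Trygve's branch passes to Trygve's issue by representation.
The 1/4 is divided into 3 equal shares of 1/12 among Ragna, Asgeir, Hakon.
Ragna is living and takes 1/12.
Asgeir is living and takes 1/12.
Hakon is living and takes 1/12.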